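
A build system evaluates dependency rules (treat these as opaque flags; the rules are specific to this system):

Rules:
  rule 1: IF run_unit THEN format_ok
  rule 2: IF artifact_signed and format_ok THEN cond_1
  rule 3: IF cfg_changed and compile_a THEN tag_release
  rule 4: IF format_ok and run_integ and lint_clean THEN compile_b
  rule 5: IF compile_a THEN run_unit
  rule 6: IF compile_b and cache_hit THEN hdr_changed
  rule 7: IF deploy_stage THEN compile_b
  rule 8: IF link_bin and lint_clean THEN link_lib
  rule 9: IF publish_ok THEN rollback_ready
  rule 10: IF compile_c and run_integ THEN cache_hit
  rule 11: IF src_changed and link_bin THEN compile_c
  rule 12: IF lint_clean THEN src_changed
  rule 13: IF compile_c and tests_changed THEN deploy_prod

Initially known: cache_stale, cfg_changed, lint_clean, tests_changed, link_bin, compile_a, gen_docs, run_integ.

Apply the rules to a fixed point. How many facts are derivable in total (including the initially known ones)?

Round 1 fires rule 3, rule 5, rule 8, rule 12, giving tag_release, run_unit, link_lib, src_changed.
Round 2 fires rule 1, rule 11, giving format_ok, compile_c.
Round 3 fires rule 4, rule 10, rule 13, giving compile_b, cache_hit, deploy_prod.
Round 4 fires rule 6, giving hdr_changed.
Closure: {cache_hit, cache_stale, cfg_changed, compile_a, compile_b, compile_c, deploy_prod, format_ok, gen_docs, hdr_changed, link_bin, link_lib, lint_clean, run_integ, run_unit, src_changed, tag_release, tests_changed} — 18 facts.

18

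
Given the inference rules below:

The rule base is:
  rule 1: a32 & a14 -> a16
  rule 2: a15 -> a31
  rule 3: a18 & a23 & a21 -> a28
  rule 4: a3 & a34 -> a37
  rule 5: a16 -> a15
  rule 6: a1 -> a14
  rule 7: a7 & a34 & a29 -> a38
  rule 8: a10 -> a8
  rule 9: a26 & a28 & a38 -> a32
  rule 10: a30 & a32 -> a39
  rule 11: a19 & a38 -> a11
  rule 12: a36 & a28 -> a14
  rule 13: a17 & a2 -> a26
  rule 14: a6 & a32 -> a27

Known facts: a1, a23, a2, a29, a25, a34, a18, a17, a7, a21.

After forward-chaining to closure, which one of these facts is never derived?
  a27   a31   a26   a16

a27

Round 1 — rule 3, rule 6, rule 7, rule 13, derive a28, a14, a38, a26.
Round 2 — rule 9, derive a32.
Round 3 — rule 1, derive a16.
Round 4 — rule 5, derive a15.
Round 5 — rule 2, derive a31.
Derived: a16 (round 3), a31 (round 5), a26 (round 1). a27 never appears in any round.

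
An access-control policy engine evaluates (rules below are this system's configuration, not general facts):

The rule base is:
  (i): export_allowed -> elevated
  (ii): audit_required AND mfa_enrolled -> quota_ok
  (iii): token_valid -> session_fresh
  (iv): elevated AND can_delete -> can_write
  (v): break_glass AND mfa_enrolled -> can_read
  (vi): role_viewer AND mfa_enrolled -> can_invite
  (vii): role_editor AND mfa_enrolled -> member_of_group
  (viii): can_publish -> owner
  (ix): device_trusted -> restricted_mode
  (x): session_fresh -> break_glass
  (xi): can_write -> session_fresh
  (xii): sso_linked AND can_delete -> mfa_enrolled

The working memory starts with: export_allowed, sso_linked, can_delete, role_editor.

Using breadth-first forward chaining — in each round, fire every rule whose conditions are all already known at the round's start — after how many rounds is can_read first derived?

Round 1: (i) [export_allowed -> elevated]; (xii) [sso_linked AND can_delete -> mfa_enrolled]. Adds elevated, mfa_enrolled.
Round 2: (iv) [elevated AND can_delete -> can_write]; (vii) [role_editor AND mfa_enrolled -> member_of_group]. Adds can_write, member_of_group.
Round 3: (xi) [can_write -> session_fresh]. Adds session_fresh.
Round 4: (x) [session_fresh -> break_glass]. Adds break_glass.
Round 5: (v) [break_glass AND mfa_enrolled -> can_read]. Adds can_read.
can_read first appears in round 5.

5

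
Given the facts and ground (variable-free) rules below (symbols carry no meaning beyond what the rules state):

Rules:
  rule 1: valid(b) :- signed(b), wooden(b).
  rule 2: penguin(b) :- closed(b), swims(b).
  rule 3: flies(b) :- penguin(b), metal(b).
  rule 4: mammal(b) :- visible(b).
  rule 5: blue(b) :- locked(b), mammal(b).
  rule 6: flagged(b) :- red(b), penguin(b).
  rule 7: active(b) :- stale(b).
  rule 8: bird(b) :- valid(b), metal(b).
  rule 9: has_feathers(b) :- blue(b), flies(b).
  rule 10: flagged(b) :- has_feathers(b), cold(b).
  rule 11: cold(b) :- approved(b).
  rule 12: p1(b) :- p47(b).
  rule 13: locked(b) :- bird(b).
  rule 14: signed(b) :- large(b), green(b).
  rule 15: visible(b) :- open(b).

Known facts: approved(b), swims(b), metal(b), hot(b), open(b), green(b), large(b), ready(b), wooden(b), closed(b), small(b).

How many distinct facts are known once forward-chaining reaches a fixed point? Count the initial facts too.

Round 1: rule 2 [penguin(b) :- closed(b), swims(b).]; rule 11 [cold(b) :- approved(b).]; rule 14 [signed(b) :- large(b), green(b).]; rule 15 [visible(b) :- open(b).]. New: penguin(b), cold(b), signed(b), visible(b).
Round 2: rule 1 [valid(b) :- signed(b), wooden(b).]; rule 3 [flies(b) :- penguin(b), metal(b).]; rule 4 [mammal(b) :- visible(b).]. New: valid(b), flies(b), mammal(b).
Round 3: rule 8 [bird(b) :- valid(b), metal(b).]. New: bird(b).
Round 4: rule 13 [locked(b) :- bird(b).]. New: locked(b).
Round 5: rule 5 [blue(b) :- locked(b), mammal(b).]. New: blue(b).
Round 6: rule 9 [has_feathers(b) :- blue(b), flies(b).]. New: has_feathers(b).
Round 7: rule 10 [flagged(b) :- has_feathers(b), cold(b).]. New: flagged(b).
Closure: {approved(b), bird(b), blue(b), closed(b), cold(b), flagged(b), flies(b), green(b), has_feathers(b), hot(b), large(b), locked(b), mammal(b), metal(b), open(b), penguin(b), ready(b), signed(b), small(b), swims(b), valid(b), visible(b), wooden(b)} — 23 facts.

23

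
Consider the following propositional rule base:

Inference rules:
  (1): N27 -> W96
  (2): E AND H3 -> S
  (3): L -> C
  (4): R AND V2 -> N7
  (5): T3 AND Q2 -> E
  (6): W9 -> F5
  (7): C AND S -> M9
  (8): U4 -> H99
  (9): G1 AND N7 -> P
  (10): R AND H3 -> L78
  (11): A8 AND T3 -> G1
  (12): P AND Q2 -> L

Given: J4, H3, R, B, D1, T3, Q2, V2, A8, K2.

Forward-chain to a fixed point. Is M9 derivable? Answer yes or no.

yes

Round 1: (4) [R AND V2 -> N7]; (5) [T3 AND Q2 -> E]; (10) [R AND H3 -> L78]; (11) [A8 AND T3 -> G1]. New: N7, E, L78, G1.
Round 2: (2) [E AND H3 -> S]; (9) [G1 AND N7 -> P]. New: S, P.
Round 3: (12) [P AND Q2 -> L]. New: L.
Round 4: (3) [L -> C]. New: C.
Round 5: (7) [C AND S -> M9]. New: M9.
M9 appears in round 5, so it is derivable.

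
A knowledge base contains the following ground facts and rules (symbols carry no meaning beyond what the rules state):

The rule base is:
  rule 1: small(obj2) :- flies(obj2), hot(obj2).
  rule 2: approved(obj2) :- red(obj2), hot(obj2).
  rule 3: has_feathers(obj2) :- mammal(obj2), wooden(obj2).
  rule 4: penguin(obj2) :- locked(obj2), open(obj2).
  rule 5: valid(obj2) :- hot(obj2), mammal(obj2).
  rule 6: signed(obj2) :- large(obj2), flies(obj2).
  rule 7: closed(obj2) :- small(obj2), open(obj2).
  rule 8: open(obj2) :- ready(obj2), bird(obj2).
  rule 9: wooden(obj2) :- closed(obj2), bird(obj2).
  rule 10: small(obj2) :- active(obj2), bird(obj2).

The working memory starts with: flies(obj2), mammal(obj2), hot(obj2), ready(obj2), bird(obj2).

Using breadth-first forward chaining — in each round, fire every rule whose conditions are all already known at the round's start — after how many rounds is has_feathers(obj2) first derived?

4

Round 1 fires rule 1, rule 5, rule 8, giving small(obj2), valid(obj2), open(obj2).
Round 2 fires rule 7, giving closed(obj2).
Round 3 fires rule 9, giving wooden(obj2).
Round 4 fires rule 3, giving has_feathers(obj2).
has_feathers(obj2) first appears in round 4.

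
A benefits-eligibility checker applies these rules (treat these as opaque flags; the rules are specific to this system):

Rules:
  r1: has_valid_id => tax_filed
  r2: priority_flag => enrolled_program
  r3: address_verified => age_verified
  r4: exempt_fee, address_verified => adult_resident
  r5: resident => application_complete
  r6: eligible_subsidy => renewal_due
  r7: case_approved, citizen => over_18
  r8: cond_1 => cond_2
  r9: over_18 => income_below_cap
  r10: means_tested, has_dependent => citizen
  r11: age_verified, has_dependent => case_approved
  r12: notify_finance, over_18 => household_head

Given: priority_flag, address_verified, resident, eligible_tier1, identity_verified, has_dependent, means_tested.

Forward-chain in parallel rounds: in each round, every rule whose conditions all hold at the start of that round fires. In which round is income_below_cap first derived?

4

Round 1 fires r2, r3, r5, r10, giving enrolled_program, age_verified, application_complete, citizen.
Round 2 fires r11, giving case_approved.
Round 3 fires r7, giving over_18.
Round 4 fires r9, giving income_below_cap.
income_below_cap first appears in round 4.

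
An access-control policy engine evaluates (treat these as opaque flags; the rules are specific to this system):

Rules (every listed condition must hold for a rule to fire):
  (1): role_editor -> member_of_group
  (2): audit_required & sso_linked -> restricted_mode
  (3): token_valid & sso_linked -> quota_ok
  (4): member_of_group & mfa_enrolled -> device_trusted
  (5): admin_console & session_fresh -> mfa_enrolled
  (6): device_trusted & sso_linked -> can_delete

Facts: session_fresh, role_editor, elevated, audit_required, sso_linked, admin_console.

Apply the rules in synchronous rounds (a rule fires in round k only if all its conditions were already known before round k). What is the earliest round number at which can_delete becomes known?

3

Round 1 — (1), (2), (5), derive member_of_group, restricted_mode, mfa_enrolled.
Round 2 — (4), derive device_trusted.
Round 3 — (6), derive can_delete.
can_delete first appears in round 3.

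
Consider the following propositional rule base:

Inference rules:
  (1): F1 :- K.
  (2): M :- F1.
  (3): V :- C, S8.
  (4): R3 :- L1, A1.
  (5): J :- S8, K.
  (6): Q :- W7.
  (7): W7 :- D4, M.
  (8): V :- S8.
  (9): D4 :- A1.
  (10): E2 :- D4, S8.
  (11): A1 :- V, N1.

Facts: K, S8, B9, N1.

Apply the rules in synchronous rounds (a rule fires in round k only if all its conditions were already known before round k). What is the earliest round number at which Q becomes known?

5

Round 1: (1) [F1 :- K.]; (5) [J :- S8, K.]; (8) [V :- S8.]. Adds F1, J, V.
Round 2: (2) [M :- F1.]; (11) [A1 :- V, N1.]. Adds M, A1.
Round 3: (9) [D4 :- A1.]. Adds D4.
Round 4: (7) [W7 :- D4, M.]; (10) [E2 :- D4, S8.]. Adds W7, E2.
Round 5: (6) [Q :- W7.]. Adds Q.
Q first appears in round 5.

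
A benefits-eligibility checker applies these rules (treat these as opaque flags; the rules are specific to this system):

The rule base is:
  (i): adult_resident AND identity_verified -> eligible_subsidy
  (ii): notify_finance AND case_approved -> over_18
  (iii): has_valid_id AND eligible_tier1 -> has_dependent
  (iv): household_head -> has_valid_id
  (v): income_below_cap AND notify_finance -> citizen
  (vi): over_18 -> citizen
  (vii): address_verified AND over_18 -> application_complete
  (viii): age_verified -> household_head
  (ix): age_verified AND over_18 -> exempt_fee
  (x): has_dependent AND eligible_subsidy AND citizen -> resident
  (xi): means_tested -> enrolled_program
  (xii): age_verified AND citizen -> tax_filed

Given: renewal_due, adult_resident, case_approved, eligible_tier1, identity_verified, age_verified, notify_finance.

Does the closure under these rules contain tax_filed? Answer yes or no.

yes

Round 1: (i) [adult_resident AND identity_verified -> eligible_subsidy]; (ii) [notify_finance AND case_approved -> over_18]; (viii) [age_verified -> household_head]. Adds eligible_subsidy, over_18, household_head.
Round 2: (iv) [household_head -> has_valid_id]; (vi) [over_18 -> citizen]; (ix) [age_verified AND over_18 -> exempt_fee]. Adds has_valid_id, citizen, exempt_fee.
Round 3: (iii) [has_valid_id AND eligible_tier1 -> has_dependent]; (xii) [age_verified AND citizen -> tax_filed]. Adds has_dependent, tax_filed.
Round 4: (x) [has_dependent AND eligible_subsidy AND citizen -> resident]. Adds resident.
tax_filed appears in round 3, so it is derivable.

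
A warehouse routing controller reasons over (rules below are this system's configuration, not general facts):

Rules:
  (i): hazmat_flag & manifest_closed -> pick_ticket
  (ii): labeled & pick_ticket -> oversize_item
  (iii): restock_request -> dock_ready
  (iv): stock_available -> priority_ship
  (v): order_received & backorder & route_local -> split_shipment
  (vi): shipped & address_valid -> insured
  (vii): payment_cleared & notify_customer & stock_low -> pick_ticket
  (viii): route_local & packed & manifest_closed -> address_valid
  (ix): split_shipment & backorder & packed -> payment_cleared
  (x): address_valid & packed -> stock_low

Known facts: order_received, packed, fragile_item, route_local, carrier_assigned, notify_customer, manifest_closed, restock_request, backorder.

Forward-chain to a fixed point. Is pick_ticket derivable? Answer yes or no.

yes

Round 1 fires (iii), (v), (viii), giving dock_ready, split_shipment, address_valid.
Round 2 fires (ix), (x), giving payment_cleared, stock_low.
Round 3 fires (vii), giving pick_ticket.
pick_ticket appears in round 3, so it is derivable.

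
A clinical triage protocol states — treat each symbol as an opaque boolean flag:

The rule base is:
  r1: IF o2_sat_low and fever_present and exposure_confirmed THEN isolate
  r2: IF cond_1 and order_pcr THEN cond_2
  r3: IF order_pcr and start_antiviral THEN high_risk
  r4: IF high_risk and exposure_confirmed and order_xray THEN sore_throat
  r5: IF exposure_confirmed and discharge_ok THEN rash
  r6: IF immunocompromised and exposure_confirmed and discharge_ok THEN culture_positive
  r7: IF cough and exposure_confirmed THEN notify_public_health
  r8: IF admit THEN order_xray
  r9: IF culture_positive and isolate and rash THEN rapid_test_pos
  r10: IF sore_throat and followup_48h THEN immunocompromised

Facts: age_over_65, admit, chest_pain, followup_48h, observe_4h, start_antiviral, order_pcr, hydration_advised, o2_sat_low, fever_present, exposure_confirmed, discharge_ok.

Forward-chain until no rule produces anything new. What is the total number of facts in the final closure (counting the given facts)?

[1] r1 [IF o2_sat_low and fever_present and exposure_confirmed THEN isolate]; r3 [IF order_pcr and start_antiviral THEN high_risk]; r5 [IF exposure_confirmed and discharge_ok THEN rash]; r8 [IF admit THEN order_xray]. ⇒ new: isolate, high_risk, rash, order_xray.
[2] r4 [IF high_risk and exposure_confirmed and order_xray THEN sore_throat]. ⇒ new: sore_throat.
[3] r10 [IF sore_throat and followup_48h THEN immunocompromised]. ⇒ new: immunocompromised.
[4] r6 [IF immunocompromised and exposure_confirmed and discharge_ok THEN culture_positive]. ⇒ new: culture_positive.
[5] r9 [IF culture_positive and isolate and rash THEN rapid_test_pos]. ⇒ new: rapid_test_pos.
Closure: {admit, age_over_65, chest_pain, culture_positive, discharge_ok, exposure_confirmed, fever_present, followup_48h, high_risk, hydration_advised, immunocompromised, isolate, o2_sat_low, observe_4h, order_pcr, order_xray, rapid_test_pos, rash, sore_throat, start_antiviral} — 20 facts.

20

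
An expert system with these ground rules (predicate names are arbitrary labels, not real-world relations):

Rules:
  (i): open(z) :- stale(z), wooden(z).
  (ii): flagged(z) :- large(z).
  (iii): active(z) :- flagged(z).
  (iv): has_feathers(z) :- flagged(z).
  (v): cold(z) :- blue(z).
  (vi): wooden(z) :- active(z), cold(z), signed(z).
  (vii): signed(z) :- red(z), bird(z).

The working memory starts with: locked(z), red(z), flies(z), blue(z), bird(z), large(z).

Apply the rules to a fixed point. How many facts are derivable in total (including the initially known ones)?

12

Round 1 — (ii), (v), (vii), derive flagged(z), cold(z), signed(z).
Round 2 — (iii), (iv), derive active(z), has_feathers(z).
Round 3 — (vi), derive wooden(z).
Closure: {active(z), bird(z), blue(z), cold(z), flagged(z), flies(z), has_feathers(z), large(z), locked(z), red(z), signed(z), wooden(z)} — 12 facts.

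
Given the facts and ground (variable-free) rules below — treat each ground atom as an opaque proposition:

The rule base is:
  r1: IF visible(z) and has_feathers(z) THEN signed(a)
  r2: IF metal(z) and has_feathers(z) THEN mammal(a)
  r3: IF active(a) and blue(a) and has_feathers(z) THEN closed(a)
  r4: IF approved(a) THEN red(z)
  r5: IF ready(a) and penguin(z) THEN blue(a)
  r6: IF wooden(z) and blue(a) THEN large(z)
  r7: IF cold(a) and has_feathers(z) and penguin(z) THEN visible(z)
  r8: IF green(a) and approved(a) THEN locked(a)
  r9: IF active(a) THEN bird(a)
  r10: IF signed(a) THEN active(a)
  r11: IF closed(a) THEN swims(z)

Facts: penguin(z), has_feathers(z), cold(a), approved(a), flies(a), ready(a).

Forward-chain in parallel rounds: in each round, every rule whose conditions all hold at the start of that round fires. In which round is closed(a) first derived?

4

Round 1 — r4, r5, r7, derive red(z), blue(a), visible(z).
Round 2 — r1, derive signed(a).
Round 3 — r10, derive active(a).
Round 4 — r3, r9, derive closed(a), bird(a).
closed(a) first appears in round 4.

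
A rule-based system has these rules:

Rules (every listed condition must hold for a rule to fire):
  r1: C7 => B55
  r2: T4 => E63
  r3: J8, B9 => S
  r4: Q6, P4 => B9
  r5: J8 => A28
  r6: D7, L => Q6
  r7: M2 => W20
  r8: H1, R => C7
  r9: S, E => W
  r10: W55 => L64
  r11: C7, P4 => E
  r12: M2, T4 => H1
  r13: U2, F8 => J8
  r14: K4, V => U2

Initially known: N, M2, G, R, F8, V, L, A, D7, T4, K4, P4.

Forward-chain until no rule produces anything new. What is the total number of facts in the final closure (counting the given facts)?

Round 1 — r2, r6, r7, r12, r14, derive E63, Q6, W20, H1, U2.
Round 2 — r4, r8, r13, derive B9, C7, J8.
Round 3 — r1, r3, r5, r11, derive B55, S, A28, E.
Round 4 — r9, derive W.
Closure: {A, A28, B55, B9, C7, D7, E, E63, F8, G, H1, J8, K4, L, M2, N, P4, Q6, R, S, T4, U2, V, W, W20} — 25 facts.

25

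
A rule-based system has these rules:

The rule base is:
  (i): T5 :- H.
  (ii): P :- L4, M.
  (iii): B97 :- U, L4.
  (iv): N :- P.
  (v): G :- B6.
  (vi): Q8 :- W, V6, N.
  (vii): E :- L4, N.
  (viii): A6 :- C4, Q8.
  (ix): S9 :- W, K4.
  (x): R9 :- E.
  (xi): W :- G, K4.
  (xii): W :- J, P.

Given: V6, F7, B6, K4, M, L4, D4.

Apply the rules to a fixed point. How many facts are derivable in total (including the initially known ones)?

15

Round 1 — (ii), (v), derive P, G.
Round 2 — (iv), (xi), derive N, W.
Round 3 — (vi), (vii), (ix), derive Q8, E, S9.
Round 4 — (x), derive R9.
Closure: {B6, D4, E, F7, G, K4, L4, M, N, P, Q8, R9, S9, V6, W} — 15 facts.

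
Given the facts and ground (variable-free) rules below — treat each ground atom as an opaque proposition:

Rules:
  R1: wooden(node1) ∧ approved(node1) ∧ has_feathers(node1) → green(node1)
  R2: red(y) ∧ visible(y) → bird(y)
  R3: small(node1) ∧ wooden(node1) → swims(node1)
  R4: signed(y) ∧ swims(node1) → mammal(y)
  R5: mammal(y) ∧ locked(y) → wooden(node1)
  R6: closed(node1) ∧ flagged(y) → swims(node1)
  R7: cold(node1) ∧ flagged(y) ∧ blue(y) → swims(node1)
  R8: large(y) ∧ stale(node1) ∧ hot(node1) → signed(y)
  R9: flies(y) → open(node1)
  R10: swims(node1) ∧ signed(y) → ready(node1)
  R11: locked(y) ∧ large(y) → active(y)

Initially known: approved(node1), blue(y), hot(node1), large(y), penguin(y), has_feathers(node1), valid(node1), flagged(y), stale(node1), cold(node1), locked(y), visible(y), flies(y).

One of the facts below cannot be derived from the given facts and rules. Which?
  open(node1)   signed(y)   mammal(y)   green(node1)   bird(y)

bird(y)

Round 1 fires R7, R8, R9, R11, giving swims(node1), signed(y), open(node1), active(y).
Round 2 fires R4, R10, giving mammal(y), ready(node1).
Round 3 fires R5, giving wooden(node1).
Round 4 fires R1, giving green(node1).
Derived: mammal(y) (round 2), green(node1) (round 4), open(node1) (round 1), signed(y) (round 1). bird(y) never appears in any round.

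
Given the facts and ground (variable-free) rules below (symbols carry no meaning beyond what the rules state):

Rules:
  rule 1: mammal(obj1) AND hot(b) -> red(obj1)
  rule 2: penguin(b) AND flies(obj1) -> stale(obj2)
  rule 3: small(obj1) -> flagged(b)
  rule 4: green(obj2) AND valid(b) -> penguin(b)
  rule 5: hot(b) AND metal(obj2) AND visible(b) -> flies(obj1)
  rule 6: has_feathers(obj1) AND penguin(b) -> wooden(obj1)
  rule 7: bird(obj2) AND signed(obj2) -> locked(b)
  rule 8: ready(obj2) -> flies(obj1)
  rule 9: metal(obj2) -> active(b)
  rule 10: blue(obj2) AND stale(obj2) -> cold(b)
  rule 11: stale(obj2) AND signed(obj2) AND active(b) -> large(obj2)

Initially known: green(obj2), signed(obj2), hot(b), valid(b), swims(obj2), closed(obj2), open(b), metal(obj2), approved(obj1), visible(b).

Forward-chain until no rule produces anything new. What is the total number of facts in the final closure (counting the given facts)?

15

Round 1: rule 4 [green(obj2) AND valid(b) -> penguin(b)]; rule 5 [hot(b) AND metal(obj2) AND visible(b) -> flies(obj1)]; rule 9 [metal(obj2) -> active(b)]. Adds penguin(b), flies(obj1), active(b).
Round 2: rule 2 [penguin(b) AND flies(obj1) -> stale(obj2)]. Adds stale(obj2).
Round 3: rule 11 [stale(obj2) AND signed(obj2) AND active(b) -> large(obj2)]. Adds large(obj2).
Closure: {active(b), approved(obj1), closed(obj2), flies(obj1), green(obj2), hot(b), large(obj2), metal(obj2), open(b), penguin(b), signed(obj2), stale(obj2), swims(obj2), valid(b), visible(b)} — 15 facts.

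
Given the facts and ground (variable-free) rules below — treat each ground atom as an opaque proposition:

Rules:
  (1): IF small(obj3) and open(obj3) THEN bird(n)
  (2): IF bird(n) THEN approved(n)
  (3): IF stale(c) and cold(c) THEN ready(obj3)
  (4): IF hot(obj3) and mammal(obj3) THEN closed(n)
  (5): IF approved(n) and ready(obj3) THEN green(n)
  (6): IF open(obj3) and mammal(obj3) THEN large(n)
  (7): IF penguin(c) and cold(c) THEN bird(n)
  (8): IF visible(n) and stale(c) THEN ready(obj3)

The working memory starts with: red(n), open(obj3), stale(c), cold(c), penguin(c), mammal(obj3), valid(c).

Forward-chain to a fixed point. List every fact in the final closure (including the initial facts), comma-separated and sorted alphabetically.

Round 1: (3) [IF stale(c) and cold(c) THEN ready(obj3)]; (6) [IF open(obj3) and mammal(obj3) THEN large(n)]; (7) [IF penguin(c) and cold(c) THEN bird(n)]. New: ready(obj3), large(n), bird(n).
Round 2: (2) [IF bird(n) THEN approved(n)]. New: approved(n).
Round 3: (5) [IF approved(n) and ready(obj3) THEN green(n)]. New: green(n).

approved(n), bird(n), cold(c), green(n), large(n), mammal(obj3), open(obj3), penguin(c), ready(obj3), red(n), stale(c), valid(c)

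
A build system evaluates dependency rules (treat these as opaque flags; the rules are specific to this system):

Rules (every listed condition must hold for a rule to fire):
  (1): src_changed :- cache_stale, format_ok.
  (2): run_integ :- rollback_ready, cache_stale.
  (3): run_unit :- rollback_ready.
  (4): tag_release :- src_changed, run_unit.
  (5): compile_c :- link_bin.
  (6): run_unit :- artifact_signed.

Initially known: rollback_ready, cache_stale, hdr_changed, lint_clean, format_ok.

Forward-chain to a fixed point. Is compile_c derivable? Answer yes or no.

Round 1 fires (1), (2), (3), giving src_changed, run_integ, run_unit.
Round 2 fires (4), giving tag_release.
Fixed point reached. compile_c is concluded only by (5); (5) needs link_bin (never derived).

no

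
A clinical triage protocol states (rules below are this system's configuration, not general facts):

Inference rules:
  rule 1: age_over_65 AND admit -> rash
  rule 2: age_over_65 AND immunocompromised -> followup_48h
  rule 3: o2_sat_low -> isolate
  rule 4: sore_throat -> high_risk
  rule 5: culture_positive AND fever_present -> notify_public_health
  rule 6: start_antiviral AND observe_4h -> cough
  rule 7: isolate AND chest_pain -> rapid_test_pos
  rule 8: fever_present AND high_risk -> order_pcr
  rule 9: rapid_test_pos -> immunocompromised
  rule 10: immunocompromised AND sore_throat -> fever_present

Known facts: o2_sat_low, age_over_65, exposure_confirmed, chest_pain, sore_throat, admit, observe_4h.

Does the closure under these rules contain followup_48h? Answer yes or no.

Round 1 fires rule 1, rule 3, rule 4, giving rash, isolate, high_risk.
Round 2 fires rule 7, giving rapid_test_pos.
Round 3 fires rule 9, giving immunocompromised.
Round 4 fires rule 2, rule 10, giving followup_48h, fever_present.
Round 5 fires rule 8, giving order_pcr.
followup_48h appears in round 4, so it is derivable.

yes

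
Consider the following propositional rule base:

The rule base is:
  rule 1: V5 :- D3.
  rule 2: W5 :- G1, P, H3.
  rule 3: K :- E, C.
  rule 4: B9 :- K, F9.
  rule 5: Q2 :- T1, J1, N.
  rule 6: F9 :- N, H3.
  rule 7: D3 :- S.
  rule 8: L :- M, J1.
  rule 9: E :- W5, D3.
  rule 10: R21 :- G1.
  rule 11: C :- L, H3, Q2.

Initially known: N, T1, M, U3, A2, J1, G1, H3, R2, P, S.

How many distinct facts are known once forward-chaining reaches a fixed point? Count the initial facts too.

[1] rule 2 [W5 :- G1, P, H3.]; rule 5 [Q2 :- T1, J1, N.]; rule 6 [F9 :- N, H3.]; rule 7 [D3 :- S.]; rule 8 [L :- M, J1.]; rule 10 [R21 :- G1.]. ⇒ new: W5, Q2, F9, D3, L, R21.
[2] rule 1 [V5 :- D3.]; rule 9 [E :- W5, D3.]; rule 11 [C :- L, H3, Q2.]. ⇒ new: V5, E, C.
[3] rule 3 [K :- E, C.]. ⇒ new: K.
[4] rule 4 [B9 :- K, F9.]. ⇒ new: B9.
Closure: {A2, B9, C, D3, E, F9, G1, H3, J1, K, L, M, N, P, Q2, R2, R21, S, T1, U3, V5, W5} — 22 facts.

22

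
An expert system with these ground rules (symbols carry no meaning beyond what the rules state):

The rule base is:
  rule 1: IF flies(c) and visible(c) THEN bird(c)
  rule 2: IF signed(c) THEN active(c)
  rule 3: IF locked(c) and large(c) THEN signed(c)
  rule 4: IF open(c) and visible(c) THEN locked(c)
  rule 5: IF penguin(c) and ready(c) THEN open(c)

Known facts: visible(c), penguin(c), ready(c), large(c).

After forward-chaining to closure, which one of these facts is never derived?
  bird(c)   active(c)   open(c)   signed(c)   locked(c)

Round 1: rule 5 [IF penguin(c) and ready(c) THEN open(c)]. New: open(c).
Round 2: rule 4 [IF open(c) and visible(c) THEN locked(c)]. New: locked(c).
Round 3: rule 3 [IF locked(c) and large(c) THEN signed(c)]. New: signed(c).
Round 4: rule 2 [IF signed(c) THEN active(c)]. New: active(c).
Derived: locked(c) (round 2), open(c) (round 1), signed(c) (round 3), active(c) (round 4). bird(c) never appears in any round.

bird(c)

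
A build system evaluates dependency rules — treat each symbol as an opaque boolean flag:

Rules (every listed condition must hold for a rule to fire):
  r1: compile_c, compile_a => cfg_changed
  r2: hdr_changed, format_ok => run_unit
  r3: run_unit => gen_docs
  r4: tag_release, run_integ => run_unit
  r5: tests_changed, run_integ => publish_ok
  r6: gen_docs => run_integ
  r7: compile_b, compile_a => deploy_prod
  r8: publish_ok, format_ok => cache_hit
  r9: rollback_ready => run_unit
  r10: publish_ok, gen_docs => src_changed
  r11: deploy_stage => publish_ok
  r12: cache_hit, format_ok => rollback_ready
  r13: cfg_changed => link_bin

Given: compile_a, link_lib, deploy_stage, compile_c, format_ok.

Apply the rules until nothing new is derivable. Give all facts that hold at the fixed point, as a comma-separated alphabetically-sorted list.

cache_hit, cfg_changed, compile_a, compile_c, deploy_stage, format_ok, gen_docs, link_bin, link_lib, publish_ok, rollback_ready, run_integ, run_unit, src_changed

Round 1: r1 [compile_c, compile_a => cfg_changed]; r11 [deploy_stage => publish_ok]. New: cfg_changed, publish_ok.
Round 2: r8 [publish_ok, format_ok => cache_hit]; r13 [cfg_changed => link_bin]. New: cache_hit, link_bin.
Round 3: r12 [cache_hit, format_ok => rollback_ready]. New: rollback_ready.
Round 4: r9 [rollback_ready => run_unit]. New: run_unit.
Round 5: r3 [run_unit => gen_docs]. New: gen_docs.
Round 6: r6 [gen_docs => run_integ]; r10 [publish_ok, gen_docs => src_changed]. New: run_integ, src_changed.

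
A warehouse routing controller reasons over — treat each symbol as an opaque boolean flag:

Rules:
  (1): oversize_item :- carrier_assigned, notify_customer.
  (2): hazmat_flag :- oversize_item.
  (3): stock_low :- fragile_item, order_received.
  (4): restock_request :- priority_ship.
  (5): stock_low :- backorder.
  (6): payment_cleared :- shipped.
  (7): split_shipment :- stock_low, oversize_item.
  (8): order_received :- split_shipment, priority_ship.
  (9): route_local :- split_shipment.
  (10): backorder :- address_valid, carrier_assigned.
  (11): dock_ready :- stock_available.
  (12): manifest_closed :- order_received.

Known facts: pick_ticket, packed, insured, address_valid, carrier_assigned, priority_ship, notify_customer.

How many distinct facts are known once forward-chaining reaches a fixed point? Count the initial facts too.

Round 1 fires (1), (4), (10), giving oversize_item, restock_request, backorder.
Round 2 fires (2), (5), giving hazmat_flag, stock_low.
Round 3 fires (7), giving split_shipment.
Round 4 fires (8), (9), giving order_received, route_local.
Round 5 fires (12), giving manifest_closed.
Closure: {address_valid, backorder, carrier_assigned, hazmat_flag, insured, manifest_closed, notify_customer, order_received, oversize_item, packed, pick_ticket, priority_ship, restock_request, route_local, split_shipment, stock_low} — 16 facts.

16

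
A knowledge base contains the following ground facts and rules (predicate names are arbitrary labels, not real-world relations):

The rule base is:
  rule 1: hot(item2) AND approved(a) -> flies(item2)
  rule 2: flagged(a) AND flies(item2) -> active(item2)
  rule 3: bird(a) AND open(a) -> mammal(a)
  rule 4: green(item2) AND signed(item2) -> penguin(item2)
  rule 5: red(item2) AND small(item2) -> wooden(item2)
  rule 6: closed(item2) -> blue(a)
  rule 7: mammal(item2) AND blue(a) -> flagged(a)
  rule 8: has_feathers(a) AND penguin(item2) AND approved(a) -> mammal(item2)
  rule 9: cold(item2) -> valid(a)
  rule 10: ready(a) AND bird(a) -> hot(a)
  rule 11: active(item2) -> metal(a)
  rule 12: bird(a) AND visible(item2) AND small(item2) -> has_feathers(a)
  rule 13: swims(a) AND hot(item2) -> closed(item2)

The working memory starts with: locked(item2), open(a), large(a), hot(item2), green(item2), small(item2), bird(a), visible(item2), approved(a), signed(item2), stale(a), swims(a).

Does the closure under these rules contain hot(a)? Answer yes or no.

Round 1 fires rule 1, rule 3, rule 4, rule 12, rule 13, giving flies(item2), mammal(a), penguin(item2), has_feathers(a), closed(item2).
Round 2 fires rule 6, rule 8, giving blue(a), mammal(item2).
Round 3 fires rule 7, giving flagged(a).
Round 4 fires rule 2, giving active(item2).
Round 5 fires rule 11, giving metal(a).
Fixed point reached. hot(a) is concluded only by rule 10; rule 10 needs ready(a) (never derived).

no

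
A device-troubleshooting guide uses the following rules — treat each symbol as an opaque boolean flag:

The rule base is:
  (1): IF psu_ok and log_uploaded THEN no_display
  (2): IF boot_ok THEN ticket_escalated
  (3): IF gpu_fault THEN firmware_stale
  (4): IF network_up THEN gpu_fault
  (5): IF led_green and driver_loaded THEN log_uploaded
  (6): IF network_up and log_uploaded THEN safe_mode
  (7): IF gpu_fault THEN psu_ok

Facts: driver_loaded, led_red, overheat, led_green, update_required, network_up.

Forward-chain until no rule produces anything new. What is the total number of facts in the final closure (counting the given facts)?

Round 1 — (4), (5), derive gpu_fault, log_uploaded.
Round 2 — (3), (6), (7), derive firmware_stale, safe_mode, psu_ok.
Round 3 — (1), derive no_display.
Closure: {driver_loaded, firmware_stale, gpu_fault, led_green, led_red, log_uploaded, network_up, no_display, overheat, psu_ok, safe_mode, update_required} — 12 facts.

12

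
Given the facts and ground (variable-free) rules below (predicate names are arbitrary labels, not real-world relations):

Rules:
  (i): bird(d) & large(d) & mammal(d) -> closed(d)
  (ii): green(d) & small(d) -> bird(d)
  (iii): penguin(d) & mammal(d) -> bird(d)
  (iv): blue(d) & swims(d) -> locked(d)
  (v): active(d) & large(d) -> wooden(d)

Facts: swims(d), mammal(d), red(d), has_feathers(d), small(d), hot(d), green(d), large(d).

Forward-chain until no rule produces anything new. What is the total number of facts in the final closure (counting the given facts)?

Round 1: (ii) [green(d) & small(d) -> bird(d)]. New: bird(d).
Round 2: (i) [bird(d) & large(d) & mammal(d) -> closed(d)]. New: closed(d).
Closure: {bird(d), closed(d), green(d), has_feathers(d), hot(d), large(d), mammal(d), red(d), small(d), swims(d)} — 10 facts.

10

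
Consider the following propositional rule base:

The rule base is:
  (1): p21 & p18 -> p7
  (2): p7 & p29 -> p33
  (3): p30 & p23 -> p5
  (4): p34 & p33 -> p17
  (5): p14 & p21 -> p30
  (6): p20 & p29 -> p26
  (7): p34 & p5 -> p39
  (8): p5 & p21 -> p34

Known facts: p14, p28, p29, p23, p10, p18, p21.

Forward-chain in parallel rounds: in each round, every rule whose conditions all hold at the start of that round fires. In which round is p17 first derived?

Round 1: (1) [p21 & p18 -> p7]; (5) [p14 & p21 -> p30]. Adds p7, p30.
Round 2: (2) [p7 & p29 -> p33]; (3) [p30 & p23 -> p5]. Adds p33, p5.
Round 3: (8) [p5 & p21 -> p34]. Adds p34.
Round 4: (4) [p34 & p33 -> p17]; (7) [p34 & p5 -> p39]. Adds p17, p39.
p17 first appears in round 4.

4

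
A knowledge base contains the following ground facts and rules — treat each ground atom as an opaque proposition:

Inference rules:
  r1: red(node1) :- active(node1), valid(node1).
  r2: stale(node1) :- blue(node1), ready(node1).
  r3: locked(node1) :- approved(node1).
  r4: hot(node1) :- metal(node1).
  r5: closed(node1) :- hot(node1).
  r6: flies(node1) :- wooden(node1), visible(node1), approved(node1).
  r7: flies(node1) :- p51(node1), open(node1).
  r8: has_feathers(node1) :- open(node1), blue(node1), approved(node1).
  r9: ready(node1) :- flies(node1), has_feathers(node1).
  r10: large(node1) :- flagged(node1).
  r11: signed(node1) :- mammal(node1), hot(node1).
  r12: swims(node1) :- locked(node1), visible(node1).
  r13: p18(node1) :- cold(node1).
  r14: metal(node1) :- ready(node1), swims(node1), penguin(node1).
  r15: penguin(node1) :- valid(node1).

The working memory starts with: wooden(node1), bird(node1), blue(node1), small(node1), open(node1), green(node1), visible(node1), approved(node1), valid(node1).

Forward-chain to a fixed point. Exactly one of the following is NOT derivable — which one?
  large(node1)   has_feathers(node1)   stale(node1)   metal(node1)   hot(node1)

large(node1)

[1] r3 [locked(node1) :- approved(node1).]; r6 [flies(node1) :- wooden(node1), visible(node1), approved(node1).]; r8 [has_feathers(node1) :- open(node1), blue(node1), approved(node1).]; r15 [penguin(node1) :- valid(node1).]. ⇒ new: locked(node1), flies(node1), has_feathers(node1), penguin(node1).
[2] r9 [ready(node1) :- flies(node1), has_feathers(node1).]; r12 [swims(node1) :- locked(node1), visible(node1).]. ⇒ new: ready(node1), swims(node1).
[3] r2 [stale(node1) :- blue(node1), ready(node1).]; r14 [metal(node1) :- ready(node1), swims(node1), penguin(node1).]. ⇒ new: stale(node1), metal(node1).
[4] r4 [hot(node1) :- metal(node1).]. ⇒ new: hot(node1).
[5] r5 [closed(node1) :- hot(node1).]. ⇒ new: closed(node1).
Derived: metal(node1) (round 3), hot(node1) (round 4), has_feathers(node1) (round 1), stale(node1) (round 3). large(node1) never appears in any round.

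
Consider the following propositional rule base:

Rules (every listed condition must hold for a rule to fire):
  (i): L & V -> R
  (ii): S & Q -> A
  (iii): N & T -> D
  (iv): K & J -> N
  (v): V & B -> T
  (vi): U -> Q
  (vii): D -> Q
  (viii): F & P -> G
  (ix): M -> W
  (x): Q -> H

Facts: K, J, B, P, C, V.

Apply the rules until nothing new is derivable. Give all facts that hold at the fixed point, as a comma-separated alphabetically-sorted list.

Round 1 — (iv), (v), derive N, T.
Round 2 — (iii), derive D.
Round 3 — (vii), derive Q.
Round 4 — (x), derive H.

B, C, D, H, J, K, N, P, Q, T, V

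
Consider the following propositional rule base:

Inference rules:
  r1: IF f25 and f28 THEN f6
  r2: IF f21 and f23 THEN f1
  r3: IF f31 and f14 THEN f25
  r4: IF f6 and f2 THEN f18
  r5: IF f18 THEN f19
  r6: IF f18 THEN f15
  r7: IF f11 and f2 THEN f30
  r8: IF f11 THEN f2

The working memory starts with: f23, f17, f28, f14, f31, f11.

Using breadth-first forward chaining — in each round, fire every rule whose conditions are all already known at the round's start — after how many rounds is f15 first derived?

4

Round 1: r3 [IF f31 and f14 THEN f25]; r8 [IF f11 THEN f2]. New: f25, f2.
Round 2: r1 [IF f25 and f28 THEN f6]; r7 [IF f11 and f2 THEN f30]. New: f6, f30.
Round 3: r4 [IF f6 and f2 THEN f18]. New: f18.
Round 4: r5 [IF f18 THEN f19]; r6 [IF f18 THEN f15]. New: f19, f15.
f15 first appears in round 4.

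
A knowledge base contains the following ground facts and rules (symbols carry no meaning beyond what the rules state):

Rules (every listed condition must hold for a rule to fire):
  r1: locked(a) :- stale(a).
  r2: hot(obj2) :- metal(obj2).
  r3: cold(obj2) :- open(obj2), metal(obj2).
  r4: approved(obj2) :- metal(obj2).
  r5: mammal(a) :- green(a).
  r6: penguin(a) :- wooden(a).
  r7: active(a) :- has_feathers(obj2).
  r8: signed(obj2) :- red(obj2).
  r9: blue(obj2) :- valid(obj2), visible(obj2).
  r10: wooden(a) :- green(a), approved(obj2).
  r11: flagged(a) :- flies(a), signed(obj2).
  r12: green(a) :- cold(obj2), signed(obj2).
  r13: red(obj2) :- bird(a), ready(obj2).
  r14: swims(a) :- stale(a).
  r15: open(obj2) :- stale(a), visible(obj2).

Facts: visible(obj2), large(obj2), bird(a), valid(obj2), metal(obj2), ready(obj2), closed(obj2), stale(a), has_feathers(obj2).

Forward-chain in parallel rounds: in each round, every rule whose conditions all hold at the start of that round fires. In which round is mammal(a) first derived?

4

[1] r1 [locked(a) :- stale(a).]; r2 [hot(obj2) :- metal(obj2).]; r4 [approved(obj2) :- metal(obj2).]; r7 [active(a) :- has_feathers(obj2).]; r9 [blue(obj2) :- valid(obj2), visible(obj2).]; r13 [red(obj2) :- bird(a), ready(obj2).]; r14 [swims(a) :- stale(a).]; r15 [open(obj2) :- stale(a), visible(obj2).]. ⇒ new: locked(a), hot(obj2), approved(obj2), active(a), blue(obj2), red(obj2), swims(a), open(obj2).
[2] r3 [cold(obj2) :- open(obj2), metal(obj2).]; r8 [signed(obj2) :- red(obj2).]. ⇒ new: cold(obj2), signed(obj2).
[3] r12 [green(a) :- cold(obj2), signed(obj2).]. ⇒ new: green(a).
[4] r5 [mammal(a) :- green(a).]; r10 [wooden(a) :- green(a), approved(obj2).]. ⇒ new: mammal(a), wooden(a).
mammal(a) first appears in round 4.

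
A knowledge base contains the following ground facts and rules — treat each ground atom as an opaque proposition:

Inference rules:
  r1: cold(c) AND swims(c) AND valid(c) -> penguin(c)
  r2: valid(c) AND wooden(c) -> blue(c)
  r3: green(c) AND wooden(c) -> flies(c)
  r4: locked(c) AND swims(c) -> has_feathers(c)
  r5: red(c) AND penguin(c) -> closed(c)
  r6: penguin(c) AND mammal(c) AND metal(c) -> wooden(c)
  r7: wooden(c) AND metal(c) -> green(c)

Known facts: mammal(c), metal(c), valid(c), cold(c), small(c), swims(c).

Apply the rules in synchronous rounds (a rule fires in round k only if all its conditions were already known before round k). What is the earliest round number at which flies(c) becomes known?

4

Round 1: r1 [cold(c) AND swims(c) AND valid(c) -> penguin(c)]. New: penguin(c).
Round 2: r6 [penguin(c) AND mammal(c) AND metal(c) -> wooden(c)]. New: wooden(c).
Round 3: r2 [valid(c) AND wooden(c) -> blue(c)]; r7 [wooden(c) AND metal(c) -> green(c)]. New: blue(c), green(c).
Round 4: r3 [green(c) AND wooden(c) -> flies(c)]. New: flies(c).
flies(c) first appears in round 4.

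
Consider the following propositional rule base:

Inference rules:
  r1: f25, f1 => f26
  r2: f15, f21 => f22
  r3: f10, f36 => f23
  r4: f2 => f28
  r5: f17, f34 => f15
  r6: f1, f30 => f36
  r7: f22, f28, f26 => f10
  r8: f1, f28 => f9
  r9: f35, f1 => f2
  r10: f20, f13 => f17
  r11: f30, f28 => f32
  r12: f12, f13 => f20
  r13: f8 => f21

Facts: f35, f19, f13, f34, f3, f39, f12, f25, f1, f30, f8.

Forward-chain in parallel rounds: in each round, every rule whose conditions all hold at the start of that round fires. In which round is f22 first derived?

Round 1: r1 [f25, f1 => f26]; r6 [f1, f30 => f36]; r9 [f35, f1 => f2]; r12 [f12, f13 => f20]; r13 [f8 => f21]. New: f26, f36, f2, f20, f21.
Round 2: r4 [f2 => f28]; r10 [f20, f13 => f17]. New: f28, f17.
Round 3: r5 [f17, f34 => f15]; r8 [f1, f28 => f9]; r11 [f30, f28 => f32]. New: f15, f9, f32.
Round 4: r2 [f15, f21 => f22]. New: f22.
f22 first appears in round 4.

4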